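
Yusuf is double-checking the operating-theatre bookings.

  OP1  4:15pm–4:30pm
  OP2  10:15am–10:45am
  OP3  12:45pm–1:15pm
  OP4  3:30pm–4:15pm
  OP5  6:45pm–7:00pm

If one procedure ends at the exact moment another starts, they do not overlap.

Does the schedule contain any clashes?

Sorted by start: OP2, OP3, OP4, OP1, OP5.
OP3 starts after OP2 ends, so nothing later overlaps OP2 either.
OP4 starts after OP3 ends, so nothing later overlaps OP3 either.
OP1 starts exactly when OP4 ends (back-to-back, no overlap), so nothing later overlaps OP4 either.
OP5 starts after OP1 ends.
Every pair is clear; the schedule has no overlaps.

No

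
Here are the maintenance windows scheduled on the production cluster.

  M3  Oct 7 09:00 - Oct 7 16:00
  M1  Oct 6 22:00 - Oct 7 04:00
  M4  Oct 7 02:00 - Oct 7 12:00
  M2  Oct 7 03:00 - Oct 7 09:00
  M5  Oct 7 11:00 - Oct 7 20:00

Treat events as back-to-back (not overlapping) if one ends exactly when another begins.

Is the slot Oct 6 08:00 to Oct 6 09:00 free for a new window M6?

M1: starts Oct 6 22:00 at or after M6 ends Oct 6 09:00 → clear.
M4: starts Oct 7 02:00 at or after M6 ends Oct 6 09:00 → clear.
M2: starts Oct 7 03:00 at or after M6 ends Oct 6 09:00 → clear.
M3: starts Oct 7 09:00 at or after M6 ends Oct 6 09:00 → clear.
M5: starts Oct 7 11:00 at or after M6 ends Oct 6 09:00 → clear.

Yes — the slot is free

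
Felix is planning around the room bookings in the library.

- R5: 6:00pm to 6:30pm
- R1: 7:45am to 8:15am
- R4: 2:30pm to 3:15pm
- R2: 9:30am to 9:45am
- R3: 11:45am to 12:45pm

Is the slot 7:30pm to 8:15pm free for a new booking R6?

R1: ends 8:15am at or before R6 starts 7:30pm → clear.
R2: ends 9:45am at or before R6 starts 7:30pm → clear.
R3: ends 12:45pm at or before R6 starts 7:30pm → clear.
R4: ends 3:15pm at or before R6 starts 7:30pm → clear.
R5: ends 6:30pm at or before R6 starts 7:30pm → clear.

Yes — the slot is free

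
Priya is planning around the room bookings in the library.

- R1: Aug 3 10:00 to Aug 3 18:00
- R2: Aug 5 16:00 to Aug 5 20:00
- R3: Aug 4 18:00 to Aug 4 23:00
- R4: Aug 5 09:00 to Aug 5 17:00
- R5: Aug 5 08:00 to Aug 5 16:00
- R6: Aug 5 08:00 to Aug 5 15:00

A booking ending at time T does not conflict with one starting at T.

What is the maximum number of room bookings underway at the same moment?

3

Sweep the timeline, counting +1 at each start and −1 at each end (ends before starts at a tie):
Aug 3 10:00 start R1 → 1
Aug 3 18:00 end R1 → 0
Aug 4 18:00 start R3 → 1
Aug 4 23:00 end R3 → 0
Aug 5 08:00 start R5 → 1
Aug 5 08:00 start R6 → 2
Aug 5 09:00 start R4 → 3
Aug 5 15:00 end R6 → 2
Aug 5 16:00 end R5 → 1
Aug 5 16:00 start R2 → 2
Aug 5 17:00 end R4 → 1
Aug 5 20:00 end R2 → 0
Peak is 3, at Aug 5 09:00 (R4, R5, R6).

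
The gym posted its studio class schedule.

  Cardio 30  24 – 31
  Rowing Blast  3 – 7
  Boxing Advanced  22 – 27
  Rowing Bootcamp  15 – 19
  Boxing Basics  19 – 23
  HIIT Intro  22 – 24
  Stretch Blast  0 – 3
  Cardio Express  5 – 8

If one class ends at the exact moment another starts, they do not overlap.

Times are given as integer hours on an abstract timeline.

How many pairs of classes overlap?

Check each pair: they overlap iff neither finishes before the other starts.
Sorted by start: Stretch Blast, Rowing Blast, Cardio Express, Rowing Bootcamp, Boxing Basics, HIIT Intro, Boxing Advanced, Cardio 30.
Rowing Blast starts exactly when Stretch Blast ends (back-to-back, no overlap), so nothing later overlaps Stretch Blast either.
Cardio Express starts before Rowing Blast ends → Rowing Blast and Cardio Express overlap.
Rowing Bootcamp starts after Rowing Blast ends, so nothing later overlaps Rowing Blast either.
Rowing Bootcamp starts after Cardio Express ends, so nothing later overlaps Cardio Express either.
Boxing Basics starts exactly when Rowing Bootcamp ends (back-to-back, no overlap), so nothing later overlaps Rowing Bootcamp either.
HIIT Intro starts before Boxing Basics ends → Boxing Basics and HIIT Intro overlap.
Boxing Advanced starts before Boxing Basics ends → Boxing Basics and Boxing Advanced overlap.
Cardio 30 starts after Boxing Basics ends.
Boxing Advanced starts before HIIT Intro ends → HIIT Intro and Boxing Advanced overlap.
Cardio 30 starts exactly when HIIT Intro ends (back-to-back, no overlap).
Cardio 30 starts before Boxing Advanced ends → Boxing Advanced and Cardio 30 overlap.
Overlapping pairs: Boxing Advanced & Boxing Basics, Boxing Advanced & Cardio 30, Boxing Advanced & HIIT Intro, Boxing Basics & HIIT Intro, Cardio Express & Rowing Blast — 5 in total.

5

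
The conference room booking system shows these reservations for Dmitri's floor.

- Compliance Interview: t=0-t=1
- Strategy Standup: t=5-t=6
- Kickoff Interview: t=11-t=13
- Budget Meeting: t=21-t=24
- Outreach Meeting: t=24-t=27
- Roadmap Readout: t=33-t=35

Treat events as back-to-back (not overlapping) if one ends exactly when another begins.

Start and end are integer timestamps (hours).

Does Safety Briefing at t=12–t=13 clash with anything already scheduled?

Yes — it overlaps Kickoff Interview

Compliance Interview: ends t=1 at or before Safety Briefing starts t=12 → clear.
Strategy Standup: ends t=6 at or before Safety Briefing starts t=12 → clear.
Kickoff Interview: starts t=11 before Safety Briefing ends t=13, and ends t=13 after Safety Briefing starts t=12 → overlap.
Budget Meeting: starts t=21 at or after Safety Briefing ends t=13 → clear.
Outreach Meeting: starts t=24 at or after Safety Briefing ends t=13 → clear.
Roadmap Readout: starts t=33 at or after Safety Briefing ends t=13 → clear.
Safety Briefing overlaps Kickoff Interview.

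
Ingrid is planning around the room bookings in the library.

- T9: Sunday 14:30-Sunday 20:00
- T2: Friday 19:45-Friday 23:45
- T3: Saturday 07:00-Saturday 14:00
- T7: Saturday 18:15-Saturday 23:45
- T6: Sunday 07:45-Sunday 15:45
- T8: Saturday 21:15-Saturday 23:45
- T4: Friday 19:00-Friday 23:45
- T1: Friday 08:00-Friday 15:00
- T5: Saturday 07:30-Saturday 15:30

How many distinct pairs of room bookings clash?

4

Sorted by start: T1, T4, T2, T3, T5, T7, T8, T6, T9.
T4 starts after T1 ends, so nothing later overlaps T1 either.
T2 starts before T4 ends → T4 and T2 overlap.
T3 starts after T4 ends, so nothing later overlaps T4 either.
T3 starts after T2 ends, so nothing later overlaps T2 either.
T5 starts before T3 ends → T3 and T5 overlap.
T7 starts after T3 ends, so nothing later overlaps T3 either.
T7 starts after T5 ends, so nothing later overlaps T5 either.
T8 starts before T7 ends → T7 and T8 overlap.
T6 starts after T7 ends, so nothing later overlaps T7 either.
T6 starts after T8 ends, so nothing later overlaps T8 either.
T9 starts before T6 ends → T6 and T9 overlap.
Overlapping pairs: T2 & T4, T3 & T5, T6 & T9, T7 & T8 — 4 in total.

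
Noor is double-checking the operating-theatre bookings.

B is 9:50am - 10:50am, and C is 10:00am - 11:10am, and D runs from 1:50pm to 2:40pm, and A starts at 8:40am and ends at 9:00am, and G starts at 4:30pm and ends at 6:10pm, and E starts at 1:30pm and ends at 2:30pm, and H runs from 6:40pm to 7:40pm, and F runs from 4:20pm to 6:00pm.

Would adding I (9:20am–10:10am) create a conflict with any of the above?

A: ends 9:00am at or before I starts 9:20am → clear.
B: starts 9:50am before I ends 10:10am, and ends 10:50am after I starts 9:20am → overlap.
C: starts 10:00am before I ends 10:10am, and ends 11:10am after I starts 9:20am → overlap.
E: starts 1:30pm at or after I ends 10:10am → clear.
D: starts 1:50pm at or after I ends 10:10am → clear.
F: starts 4:20pm at or after I ends 10:10am → clear.
G: starts 4:30pm at or after I ends 10:10am → clear.
H: starts 6:40pm at or after I ends 10:10am → clear.
I overlaps B, C.

Yes — it overlaps B, C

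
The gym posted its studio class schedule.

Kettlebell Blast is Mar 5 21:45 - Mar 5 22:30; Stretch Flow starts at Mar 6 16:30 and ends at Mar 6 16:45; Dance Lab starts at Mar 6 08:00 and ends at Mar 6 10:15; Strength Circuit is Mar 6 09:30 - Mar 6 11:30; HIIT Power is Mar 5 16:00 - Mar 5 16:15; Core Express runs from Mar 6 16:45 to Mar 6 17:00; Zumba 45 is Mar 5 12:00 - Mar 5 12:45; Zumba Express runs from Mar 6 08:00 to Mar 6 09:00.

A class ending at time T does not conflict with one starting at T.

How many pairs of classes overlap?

Check each pair: they overlap iff neither finishes before the other starts.
Sorted by start: Zumba 45, HIIT Power, Kettlebell Blast, Zumba Express, Dance Lab, Strength Circuit, Stretch Flow, Core Express.
HIIT Power starts after Zumba 45 ends, so Zumba 45 has no further overlaps.
Kettlebell Blast starts after HIIT Power ends, so HIIT Power has no further overlaps.
Zumba Express starts after Kettlebell Blast ends, so Kettlebell Blast has no further overlaps.
Dance Lab starts before Zumba Express ends → Zumba Express and Dance Lab overlap.
Strength Circuit starts after Zumba Express ends, so Zumba Express has no further overlaps.
Strength Circuit starts before Dance Lab ends → Dance Lab and Strength Circuit overlap.
Stretch Flow starts after Dance Lab ends, so Dance Lab has no further overlaps.
Stretch Flow starts after Strength Circuit ends, so Strength Circuit has no further overlaps.
Core Express starts exactly when Stretch Flow ends (back-to-back, no overlap).
Overlapping pairs: Dance Lab & Strength Circuit, Dance Lab & Zumba Express — 2 in total.

2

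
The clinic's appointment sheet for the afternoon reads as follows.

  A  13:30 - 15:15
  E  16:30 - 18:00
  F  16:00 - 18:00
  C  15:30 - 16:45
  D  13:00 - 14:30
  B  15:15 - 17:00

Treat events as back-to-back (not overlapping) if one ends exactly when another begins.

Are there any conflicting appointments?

Yes

Two intervals overlap when each starts before the other ends.
Sorted by start: D, A, B, C, F, E.
A starts before D ends → D and A overlap.
That's a conflict, so the schedule is not conflict-free.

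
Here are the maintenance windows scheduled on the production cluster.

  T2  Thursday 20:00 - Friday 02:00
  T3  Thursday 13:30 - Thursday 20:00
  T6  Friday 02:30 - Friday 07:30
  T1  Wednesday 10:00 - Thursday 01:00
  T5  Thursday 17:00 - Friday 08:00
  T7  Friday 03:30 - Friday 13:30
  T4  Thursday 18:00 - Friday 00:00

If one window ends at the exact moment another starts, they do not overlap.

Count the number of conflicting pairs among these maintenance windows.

Sorted by start: T1, T3, T5, T4, T2, T6, T7.
T3 starts after T1 ends, so T1 has no further overlaps.
T5 starts before T3 ends → T3 and T5 overlap.
T4 starts before T3 ends → T3 and T4 overlap.
T2 starts exactly when T3 ends (back-to-back, no overlap), so T3 has no further overlaps.
T4 starts before T5 ends → T5 and T4 overlap.
T2 starts before T5 ends → T5 and T2 overlap.
T6 starts before T5 ends → T5 and T6 overlap.
T7 starts before T5 ends → T5 and T7 overlap.
T2 starts before T4 ends → T4 and T2 overlap.
T6 starts after T4 ends, so T4 has no further overlaps.
T6 starts after T2 ends, so T2 has no further overlaps.
T7 starts before T6 ends → T6 and T7 overlap.
Overlapping pairs: T2 & T4, T2 & T5, T3 & T4, T3 & T5, T4 & T5, T5 & T6, T5 & T7, T6 & T7 — 8 in total.

8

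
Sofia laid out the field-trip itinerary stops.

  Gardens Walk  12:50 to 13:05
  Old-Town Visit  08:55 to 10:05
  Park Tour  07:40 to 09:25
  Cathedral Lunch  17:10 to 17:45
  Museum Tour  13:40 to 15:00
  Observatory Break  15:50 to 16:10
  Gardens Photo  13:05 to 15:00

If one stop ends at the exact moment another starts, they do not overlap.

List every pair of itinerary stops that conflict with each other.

Two intervals overlap when each starts before the other ends.
Sorted by start: Park Tour, Old-Town Visit, Gardens Walk, Gardens Photo, Museum Tour, Observatory Break, Cathedral Lunch.
Old-Town Visit starts before Park Tour ends → Park Tour and Old-Town Visit overlap.
Gardens Walk starts after Park Tour ends, so nothing later overlaps Park Tour either.
Gardens Walk starts after Old-Town Visit ends, so nothing later overlaps Old-Town Visit either.
Gardens Photo starts exactly when Gardens Walk ends (back-to-back, no overlap), so nothing later overlaps Gardens Walk either.
Museum Tour starts before Gardens Photo ends → Gardens Photo and Museum Tour overlap.
Observatory Break starts after Gardens Photo ends, so nothing later overlaps Gardens Photo either.
Observatory Break starts after Museum Tour ends, so nothing later overlaps Museum Tour either.
Cathedral Lunch starts after Observatory Break ends.

Gardens Photo & Museum Tour, Old-Town Visit & Park Tour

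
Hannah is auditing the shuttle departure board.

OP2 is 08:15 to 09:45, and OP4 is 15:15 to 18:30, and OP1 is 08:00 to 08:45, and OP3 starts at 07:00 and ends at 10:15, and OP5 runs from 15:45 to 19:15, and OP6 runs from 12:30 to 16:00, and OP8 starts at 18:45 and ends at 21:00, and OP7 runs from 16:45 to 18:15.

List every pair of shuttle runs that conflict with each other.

OP1 & OP2, OP1 & OP3, OP2 & OP3, OP4 & OP5, OP4 & OP6, OP4 & OP7, OP5 & OP6, OP5 & OP7, OP5 & OP8

Two intervals overlap when each starts before the other ends.
Sorted by start: OP3, OP1, OP2, OP6, OP4, OP5, OP7, OP8.
OP1 starts before OP3 ends → OP3 and OP1 overlap.
OP2 starts before OP3 ends → OP3 and OP2 overlap.
OP6 starts after OP3 ends, so OP3 has no further overlaps.
OP2 starts before OP1 ends → OP1 and OP2 overlap.
OP6 starts after OP1 ends, so OP1 has no further overlaps.
OP6 starts after OP2 ends, so OP2 has no further overlaps.
OP4 starts before OP6 ends → OP6 and OP4 overlap.
OP5 starts before OP6 ends → OP6 and OP5 overlap.
OP7 starts after OP6 ends, so OP6 has no further overlaps.
OP5 starts before OP4 ends → OP4 and OP5 overlap.
OP7 starts before OP4 ends → OP4 and OP7 overlap.
OP8 starts after OP4 ends.
OP7 starts before OP5 ends → OP5 and OP7 overlap.
OP8 starts before OP5 ends → OP5 and OP8 overlap.
OP8 starts after OP7 ends.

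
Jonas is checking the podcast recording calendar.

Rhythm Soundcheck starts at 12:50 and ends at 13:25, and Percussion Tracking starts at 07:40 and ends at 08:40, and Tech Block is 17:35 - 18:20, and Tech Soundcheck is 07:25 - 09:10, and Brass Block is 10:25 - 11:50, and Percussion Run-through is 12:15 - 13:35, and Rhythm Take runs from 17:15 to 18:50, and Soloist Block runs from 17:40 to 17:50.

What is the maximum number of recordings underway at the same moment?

Walk through starts and ends in time order (an end at T is processed before a start at T):
07:25 start Tech Soundcheck → 1
07:40 start Percussion Tracking → 2
08:40 end Percussion Tracking → 1
09:10 end Tech Soundcheck → 0
10:25 start Brass Block → 1
11:50 end Brass Block → 0
12:15 start Percussion Run-through → 1
12:50 start Rhythm Soundcheck → 2
13:25 end Rhythm Soundcheck → 1
13:35 end Percussion Run-through → 0
17:15 start Rhythm Take → 1
17:35 start Tech Block → 2
17:40 start Soloist Block → 3
17:50 end Soloist Block → 2
18:20 end Tech Block → 1
18:50 end Rhythm Take → 0
Peak is 3, at 17:40 (Rhythm Take, Soloist Block, Tech Block).

3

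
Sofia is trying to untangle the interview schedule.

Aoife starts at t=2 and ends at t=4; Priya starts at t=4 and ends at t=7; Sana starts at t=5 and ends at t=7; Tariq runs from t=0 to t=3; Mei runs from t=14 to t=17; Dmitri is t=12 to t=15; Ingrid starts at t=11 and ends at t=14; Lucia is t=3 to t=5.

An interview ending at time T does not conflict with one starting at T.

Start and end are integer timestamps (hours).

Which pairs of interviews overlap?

Sorted by start: Tariq, Aoife, Lucia, Priya, Sana, Ingrid, Dmitri, Mei.
Aoife starts before Tariq ends → Tariq and Aoife overlap.
Lucia starts exactly when Tariq ends (back-to-back, no overlap) — done with Tariq.
Lucia starts before Aoife ends → Aoife and Lucia overlap.
Priya starts exactly when Aoife ends (back-to-back, no overlap) — done with Aoife.
Priya starts before Lucia ends → Lucia and Priya overlap.
Sana starts exactly when Lucia ends (back-to-back, no overlap) — done with Lucia.
Sana starts before Priya ends → Priya and Sana overlap.
Ingrid starts after Priya ends — done with Priya.
Ingrid starts after Sana ends — done with Sana.
Dmitri starts before Ingrid ends → Ingrid and Dmitri overlap.
Mei starts exactly when Ingrid ends (back-to-back, no overlap).
Mei starts before Dmitri ends → Dmitri and Mei overlap.

Aoife & Lucia, Aoife & Tariq, Dmitri & Ingrid, Dmitri & Mei, Lucia & Priya, Priya & Sana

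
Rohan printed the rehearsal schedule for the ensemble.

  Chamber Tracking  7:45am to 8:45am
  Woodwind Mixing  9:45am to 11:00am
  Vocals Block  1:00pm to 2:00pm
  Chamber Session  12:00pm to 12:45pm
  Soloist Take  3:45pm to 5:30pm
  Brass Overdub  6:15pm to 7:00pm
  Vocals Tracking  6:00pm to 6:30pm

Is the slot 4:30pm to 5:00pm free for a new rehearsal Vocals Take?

Chamber Tracking: ends 8:45am at or before Vocals Take starts 4:30pm → clear.
Woodwind Mixing: ends 11:00am at or before Vocals Take starts 4:30pm → clear.
Chamber Session: ends 12:45pm at or before Vocals Take starts 4:30pm → clear.
Vocals Block: ends 2:00pm at or before Vocals Take starts 4:30pm → clear.
Soloist Take: starts 3:45pm before Vocals Take ends 5:00pm, and ends 5:30pm after Vocals Take starts 4:30pm → overlap.
Vocals Tracking: starts 6:00pm at or after Vocals Take ends 5:00pm → clear.
Brass Overdub: starts 6:15pm at or after Vocals Take ends 5:00pm → clear.
Vocals Take overlaps Soloist Take.

No — it overlaps Soloist Take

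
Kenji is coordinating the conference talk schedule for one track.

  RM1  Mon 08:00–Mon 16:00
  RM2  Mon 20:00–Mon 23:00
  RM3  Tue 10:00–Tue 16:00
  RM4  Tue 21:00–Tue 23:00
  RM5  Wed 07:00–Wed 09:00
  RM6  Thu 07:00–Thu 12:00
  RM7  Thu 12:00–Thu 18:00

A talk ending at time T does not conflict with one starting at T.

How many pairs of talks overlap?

0

Sorted by start: RM1, RM2, RM3, RM4, RM5, RM6, RM7.
RM2 starts after RM1 ends; RM1 is clear from here.
RM3 starts after RM2 ends; RM2 is clear from here.
RM4 starts after RM3 ends; RM3 is clear from here.
RM5 starts after RM4 ends; RM4 is clear from here.
RM6 starts after RM5 ends; RM5 is clear from here.
RM7 starts exactly when RM6 ends (back-to-back, no overlap).
No pair overlaps.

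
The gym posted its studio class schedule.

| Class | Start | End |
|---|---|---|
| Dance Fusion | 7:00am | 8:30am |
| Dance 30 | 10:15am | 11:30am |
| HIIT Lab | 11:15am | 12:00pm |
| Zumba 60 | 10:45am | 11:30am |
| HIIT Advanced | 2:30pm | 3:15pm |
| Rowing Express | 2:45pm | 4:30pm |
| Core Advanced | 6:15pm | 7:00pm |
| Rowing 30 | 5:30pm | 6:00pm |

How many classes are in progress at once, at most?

3

Sort all start/end points and keep a running count:
7:00am start Dance Fusion → 1
8:30am end Dance Fusion → 0
10:15am start Dance 30 → 1
10:45am start Zumba 60 → 2
11:15am start HIIT Lab → 3
11:30am end Dance 30 → 2
11:30am end Zumba 60 → 1
12:00pm end HIIT Lab → 0
2:30pm start HIIT Advanced → 1
2:45pm start Rowing Express → 2
3:15pm end HIIT Advanced → 1
4:30pm end Rowing Express → 0
5:30pm start Rowing 30 → 1
6:00pm end Rowing 30 → 0
6:15pm start Core Advanced → 1
7:00pm end Core Advanced → 0
Peak is 3, at 11:15am (Dance 30, HIIT Lab, Zumba 60).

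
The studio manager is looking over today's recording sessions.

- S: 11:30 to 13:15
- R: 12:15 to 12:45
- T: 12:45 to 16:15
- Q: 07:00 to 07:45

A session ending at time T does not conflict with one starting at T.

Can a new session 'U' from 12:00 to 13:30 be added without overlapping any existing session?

No — it overlaps R, S, T

Q: ends 07:45 at or before U starts 12:00 → clear.
S: starts 11:30 before U ends 13:30, and ends 13:15 after U starts 12:00 → overlap.
R: starts 12:15 before U ends 13:30, and ends 12:45 after U starts 12:00 → overlap.
T: starts 12:45 before U ends 13:30, and ends 16:15 after U starts 12:00 → overlap.
U overlaps R, S, T.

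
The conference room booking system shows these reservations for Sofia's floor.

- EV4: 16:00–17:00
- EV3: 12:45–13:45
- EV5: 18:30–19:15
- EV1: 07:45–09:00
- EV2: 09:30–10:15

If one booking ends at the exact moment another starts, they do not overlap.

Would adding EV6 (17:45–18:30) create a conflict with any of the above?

EV1: ends 09:00 at or before EV6 starts 17:45 → clear.
EV2: ends 10:15 at or before EV6 starts 17:45 → clear.
EV3: ends 13:45 at or before EV6 starts 17:45 → clear.
EV4: ends 17:00 at or before EV6 starts 17:45 → clear.
EV5: starts 18:30 at or after EV6 ends 18:30 → clear.

No — it doesn't clash with anything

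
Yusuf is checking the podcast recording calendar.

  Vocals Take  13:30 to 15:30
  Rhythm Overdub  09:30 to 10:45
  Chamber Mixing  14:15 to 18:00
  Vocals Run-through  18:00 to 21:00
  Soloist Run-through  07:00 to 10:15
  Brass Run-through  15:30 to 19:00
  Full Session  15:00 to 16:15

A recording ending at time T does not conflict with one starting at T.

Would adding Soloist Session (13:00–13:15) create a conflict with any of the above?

Soloist Run-through: ends 10:15 at or before Soloist Session starts 13:00 → clear.
Rhythm Overdub: ends 10:45 at or before Soloist Session starts 13:00 → clear.
Vocals Take: starts 13:30 at or after Soloist Session ends 13:15 → clear.
Chamber Mixing: starts 14:15 at or after Soloist Session ends 13:15 → clear.
Full Session: starts 15:00 at or after Soloist Session ends 13:15 → clear.
Brass Run-through: starts 15:30 at or after Soloist Session ends 13:15 → clear.
Vocals Run-through: starts 18:00 at or after Soloist Session ends 13:15 → clear.

No — it doesn't clash with anything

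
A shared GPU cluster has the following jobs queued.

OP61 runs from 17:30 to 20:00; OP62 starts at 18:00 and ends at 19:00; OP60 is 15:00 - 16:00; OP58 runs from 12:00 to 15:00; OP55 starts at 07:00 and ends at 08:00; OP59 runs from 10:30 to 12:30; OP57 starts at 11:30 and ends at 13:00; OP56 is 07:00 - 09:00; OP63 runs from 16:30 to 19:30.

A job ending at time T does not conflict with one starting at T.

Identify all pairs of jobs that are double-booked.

Sorted by start: OP55, OP56, OP59, OP57, OP58, OP60, OP63, OP61, OP62.
OP56 starts before OP55 ends → OP55 and OP56 overlap.
OP59 starts after OP55 ends, so nothing later overlaps OP55 either.
OP59 starts after OP56 ends, so nothing later overlaps OP56 either.
OP57 starts before OP59 ends → OP59 and OP57 overlap.
OP58 starts before OP59 ends → OP59 and OP58 overlap.
OP60 starts after OP59 ends, so nothing later overlaps OP59 either.
OP58 starts before OP57 ends → OP57 and OP58 overlap.
OP60 starts after OP57 ends, so nothing later overlaps OP57 either.
OP60 starts exactly when OP58 ends (back-to-back, no overlap), so nothing later overlaps OP58 either.
OP63 starts after OP60 ends, so nothing later overlaps OP60 either.
OP61 starts before OP63 ends → OP63 and OP61 overlap.
OP62 starts before OP63 ends → OP63 and OP62 overlap.
OP62 starts before OP61 ends → OP61 and OP62 overlap.

OP55 & OP56, OP57 & OP58, OP57 & OP59, OP58 & OP59, OP61 & OP62, OP61 & OP63, OP62 & OP63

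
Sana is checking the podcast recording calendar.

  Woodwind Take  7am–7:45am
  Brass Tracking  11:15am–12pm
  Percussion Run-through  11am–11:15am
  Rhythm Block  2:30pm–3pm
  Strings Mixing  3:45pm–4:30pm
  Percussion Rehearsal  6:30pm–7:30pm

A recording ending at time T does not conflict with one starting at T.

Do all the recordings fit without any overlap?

Sorted by start: Woodwind Take, Percussion Run-through, Brass Tracking, Rhythm Block, Strings Mixing, Percussion Rehearsal.
Percussion Run-through starts after Woodwind Take ends — done with Woodwind Take.
Brass Tracking starts exactly when Percussion Run-through ends (back-to-back, no overlap) — done with Percussion Run-through.
Rhythm Block starts after Brass Tracking ends — done with Brass Tracking.
Strings Mixing starts after Rhythm Block ends — done with Rhythm Block.
Percussion Rehearsal starts after Strings Mixing ends.
Every pair is clear; the schedule has no overlaps.

Yes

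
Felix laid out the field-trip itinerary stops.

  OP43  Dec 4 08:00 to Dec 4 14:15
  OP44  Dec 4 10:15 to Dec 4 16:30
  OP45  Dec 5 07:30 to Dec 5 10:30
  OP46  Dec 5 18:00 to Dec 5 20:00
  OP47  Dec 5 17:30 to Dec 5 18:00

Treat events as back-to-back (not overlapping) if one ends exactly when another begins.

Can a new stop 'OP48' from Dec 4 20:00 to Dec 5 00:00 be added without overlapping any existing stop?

OP43: ends Dec 4 14:15 at or before OP48 starts Dec 4 20:00 → clear.
OP44: ends Dec 4 16:30 at or before OP48 starts Dec 4 20:00 → clear.
OP45: starts Dec 5 07:30 at or after OP48 ends Dec 5 00:00 → clear.
OP47: starts Dec 5 17:30 at or after OP48 ends Dec 5 00:00 → clear.
OP46: starts Dec 5 18:00 at or after OP48 ends Dec 5 00:00 → clear.

Yes — the slot is free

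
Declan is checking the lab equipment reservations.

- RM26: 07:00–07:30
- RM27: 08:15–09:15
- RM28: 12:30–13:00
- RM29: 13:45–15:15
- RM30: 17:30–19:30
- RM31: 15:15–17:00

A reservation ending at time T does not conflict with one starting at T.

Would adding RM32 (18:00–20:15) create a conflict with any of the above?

RM26: ends 07:30 at or before RM32 starts 18:00 → clear.
RM27: ends 09:15 at or before RM32 starts 18:00 → clear.
RM28: ends 13:00 at or before RM32 starts 18:00 → clear.
RM29: ends 15:15 at or before RM32 starts 18:00 → clear.
RM31: ends 17:00 at or before RM32 starts 18:00 → clear.
RM30: starts 17:30 before RM32 ends 20:15, and ends 19:30 after RM32 starts 18:00 → overlap.
RM32 overlaps RM30.

Yes — it overlaps RM30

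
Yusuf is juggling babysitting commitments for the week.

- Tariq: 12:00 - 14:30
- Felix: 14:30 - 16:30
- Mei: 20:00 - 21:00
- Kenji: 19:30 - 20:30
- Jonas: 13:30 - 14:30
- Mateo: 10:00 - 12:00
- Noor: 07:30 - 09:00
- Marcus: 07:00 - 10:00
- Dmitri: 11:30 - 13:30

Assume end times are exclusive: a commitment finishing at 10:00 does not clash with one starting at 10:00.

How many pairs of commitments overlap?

5

Sorted by start: Marcus, Noor, Mateo, Dmitri, Tariq, Jonas, Felix, Kenji, Mei.
Noor starts before Marcus ends → Marcus and Noor overlap.
Mateo starts exactly when Marcus ends (back-to-back, no overlap) — done with Marcus.
Mateo starts after Noor ends — done with Noor.
Dmitri starts before Mateo ends → Mateo and Dmitri overlap.
Tariq starts exactly when Mateo ends (back-to-back, no overlap) — done with Mateo.
Tariq starts before Dmitri ends → Dmitri and Tariq overlap.
Jonas starts exactly when Dmitri ends (back-to-back, no overlap) — done with Dmitri.
Jonas starts before Tariq ends → Tariq and Jonas overlap.
Felix starts exactly when Tariq ends (back-to-back, no overlap) — done with Tariq.
Felix starts exactly when Jonas ends (back-to-back, no overlap) — done with Jonas.
Kenji starts after Felix ends — done with Felix.
Mei starts before Kenji ends → Kenji and Mei overlap.
Overlapping pairs: Dmitri & Mateo, Dmitri & Tariq, Jonas & Tariq, Kenji & Mei, Marcus & Noor — 5 in total.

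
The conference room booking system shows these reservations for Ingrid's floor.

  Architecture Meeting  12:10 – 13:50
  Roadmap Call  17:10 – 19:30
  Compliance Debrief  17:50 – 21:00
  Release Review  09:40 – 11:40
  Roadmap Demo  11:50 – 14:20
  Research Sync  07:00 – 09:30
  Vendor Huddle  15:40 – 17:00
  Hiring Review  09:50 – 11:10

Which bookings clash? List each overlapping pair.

Check each pair: they overlap iff neither finishes before the other starts.
Sorted by start: Research Sync, Release Review, Hiring Review, Roadmap Demo, Architecture Meeting, Vendor Huddle, Roadmap Call, Compliance Debrief.
Release Review starts after Research Sync ends, so nothing later overlaps Research Sync either.
Hiring Review starts before Release Review ends → Release Review and Hiring Review overlap.
Roadmap Demo starts after Release Review ends, so nothing later overlaps Release Review either.
Roadmap Demo starts after Hiring Review ends, so nothing later overlaps Hiring Review either.
Architecture Meeting starts before Roadmap Demo ends → Roadmap Demo and Architecture Meeting overlap.
Vendor Huddle starts after Roadmap Demo ends, so nothing later overlaps Roadmap Demo either.
Vendor Huddle starts after Architecture Meeting ends, so nothing later overlaps Architecture Meeting either.
Roadmap Call starts after Vendor Huddle ends, so nothing later overlaps Vendor Huddle either.
Compliance Debrief starts before Roadmap Call ends → Roadmap Call and Compliance Debrief overlap.

Architecture Meeting & Roadmap Demo, Compliance Debrief & Roadmap Call, Hiring Review & Release Review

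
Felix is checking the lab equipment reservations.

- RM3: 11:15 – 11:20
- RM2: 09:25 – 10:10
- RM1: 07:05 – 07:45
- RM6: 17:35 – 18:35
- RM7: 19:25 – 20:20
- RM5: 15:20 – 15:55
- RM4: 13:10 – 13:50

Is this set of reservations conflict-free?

Sorted by start: RM1, RM2, RM3, RM4, RM5, RM6, RM7.
RM2 starts after RM1 ends, so nothing later overlaps RM1 either.
RM3 starts after RM2 ends, so nothing later overlaps RM2 either.
RM4 starts after RM3 ends, so nothing later overlaps RM3 either.
RM5 starts after RM4 ends, so nothing later overlaps RM4 either.
RM6 starts after RM5 ends, so nothing later overlaps RM5 either.
RM7 starts after RM6 ends.
Every pair is clear; the schedule has no overlaps.

Yes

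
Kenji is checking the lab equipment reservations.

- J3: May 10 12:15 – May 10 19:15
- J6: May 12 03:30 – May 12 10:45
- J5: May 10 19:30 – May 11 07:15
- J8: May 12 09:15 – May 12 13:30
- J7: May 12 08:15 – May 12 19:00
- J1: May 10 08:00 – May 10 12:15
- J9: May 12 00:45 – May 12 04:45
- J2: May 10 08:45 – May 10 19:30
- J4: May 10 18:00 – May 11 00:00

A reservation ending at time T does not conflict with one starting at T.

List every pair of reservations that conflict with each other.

J1 & J2, J2 & J3, J2 & J4, J3 & J4, J4 & J5, J6 & J7, J6 & J8, J6 & J9, J7 & J8

Two intervals overlap when each starts before the other ends.
Sorted by start: J1, J2, J3, J4, J5, J9, J6, J7, J8.
J2 starts before J1 ends → J1 and J2 overlap.
J3 starts exactly when J1 ends (back-to-back, no overlap), so J1 has no further overlaps.
J3 starts before J2 ends → J2 and J3 overlap.
J4 starts before J2 ends → J2 and J4 overlap.
J5 starts exactly when J2 ends (back-to-back, no overlap), so J2 has no further overlaps.
J4 starts before J3 ends → J3 and J4 overlap.
J5 starts after J3 ends, so J3 has no further overlaps.
J5 starts before J4 ends → J4 and J5 overlap.
J9 starts after J4 ends, so J4 has no further overlaps.
J9 starts after J5 ends, so J5 has no further overlaps.
J6 starts before J9 ends → J9 and J6 overlap.
J7 starts after J9 ends, so J9 has no further overlaps.
J7 starts before J6 ends → J6 and J7 overlap.
J8 starts before J6 ends → J6 and J8 overlap.
J8 starts before J7 ends → J7 and J8 overlap.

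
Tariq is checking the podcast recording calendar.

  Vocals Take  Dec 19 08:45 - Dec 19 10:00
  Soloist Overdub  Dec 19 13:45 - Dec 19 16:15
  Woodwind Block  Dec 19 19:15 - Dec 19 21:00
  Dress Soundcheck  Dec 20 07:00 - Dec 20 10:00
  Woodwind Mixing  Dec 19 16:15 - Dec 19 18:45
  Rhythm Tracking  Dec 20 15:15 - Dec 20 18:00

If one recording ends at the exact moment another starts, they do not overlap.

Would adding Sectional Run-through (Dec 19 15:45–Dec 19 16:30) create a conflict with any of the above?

Vocals Take: ends Dec 19 10:00 at or before Sectional Run-through starts Dec 19 15:45 → clear.
Soloist Overdub: starts Dec 19 13:45 before Sectional Run-through ends Dec 19 16:30, and ends Dec 19 16:15 after Sectional Run-through starts Dec 19 15:45 → overlap.
Woodwind Mixing: starts Dec 19 16:15 before Sectional Run-through ends Dec 19 16:30, and ends Dec 19 18:45 after Sectional Run-through starts Dec 19 15:45 → overlap.
Woodwind Block: starts Dec 19 19:15 at or after Sectional Run-through ends Dec 19 16:30 → clear.
Dress Soundcheck: starts Dec 20 07:00 at or after Sectional Run-through ends Dec 19 16:30 → clear.
Rhythm Tracking: starts Dec 20 15:15 at or after Sectional Run-through ends Dec 19 16:30 → clear.
Sectional Run-through overlaps Soloist Overdub, Woodwind Mixing.

Yes — it overlaps Soloist Overdub, Woodwind Mixing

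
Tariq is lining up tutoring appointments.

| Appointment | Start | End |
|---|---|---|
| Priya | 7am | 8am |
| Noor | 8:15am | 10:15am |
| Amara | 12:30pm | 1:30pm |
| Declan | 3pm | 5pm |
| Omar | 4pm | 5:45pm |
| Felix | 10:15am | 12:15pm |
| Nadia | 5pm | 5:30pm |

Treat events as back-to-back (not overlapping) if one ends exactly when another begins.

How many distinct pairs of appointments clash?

2

Check each pair: they overlap iff neither finishes before the other starts.
Sorted by start: Priya, Noor, Felix, Amara, Declan, Omar, Nadia.
Noor starts after Priya ends — done with Priya.
Felix starts exactly when Noor ends (back-to-back, no overlap) — done with Noor.
Amara starts after Felix ends — done with Felix.
Declan starts after Amara ends — done with Amara.
Omar starts before Declan ends → Declan and Omar overlap.
Nadia starts exactly when Declan ends (back-to-back, no overlap).
Nadia starts before Omar ends → Omar and Nadia overlap.
Overlapping pairs: Declan & Omar, Nadia & Omar — 2 in total.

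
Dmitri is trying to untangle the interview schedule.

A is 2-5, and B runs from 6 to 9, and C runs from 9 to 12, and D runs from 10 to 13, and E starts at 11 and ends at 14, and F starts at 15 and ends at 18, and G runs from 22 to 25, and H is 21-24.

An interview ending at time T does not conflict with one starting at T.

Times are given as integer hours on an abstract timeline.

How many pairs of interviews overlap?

Two intervals overlap when each starts before the other ends.
Sorted by start: A, B, C, D, E, F, H, G.
B starts after A ends, so nothing later overlaps A either.
C starts exactly when B ends (back-to-back, no overlap), so nothing later overlaps B either.
D starts before C ends → C and D overlap.
E starts before C ends → C and E overlap.
F starts after C ends, so nothing later overlaps C either.
E starts before D ends → D and E overlap.
F starts after D ends, so nothing later overlaps D either.
F starts after E ends, so nothing later overlaps E either.
H starts after F ends, so nothing later overlaps F either.
G starts before H ends → H and G overlap.
Overlapping pairs: C & D, C & E, D & E, G & H — 4 in total.

4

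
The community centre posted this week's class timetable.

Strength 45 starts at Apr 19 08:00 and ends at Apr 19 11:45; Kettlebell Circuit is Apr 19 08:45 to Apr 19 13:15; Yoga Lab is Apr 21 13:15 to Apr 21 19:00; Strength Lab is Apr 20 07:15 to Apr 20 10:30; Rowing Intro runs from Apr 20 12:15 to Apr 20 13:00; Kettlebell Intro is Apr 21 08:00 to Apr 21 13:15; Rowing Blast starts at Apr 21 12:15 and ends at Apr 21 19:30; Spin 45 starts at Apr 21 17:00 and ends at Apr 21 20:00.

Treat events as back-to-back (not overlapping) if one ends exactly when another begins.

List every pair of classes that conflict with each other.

Kettlebell Circuit & Strength 45, Kettlebell Intro & Rowing Blast, Rowing Blast & Spin 45, Rowing Blast & Yoga Lab, Spin 45 & Yoga Lab

Sorted by start: Strength 45, Kettlebell Circuit, Strength Lab, Rowing Intro, Kettlebell Intro, Rowing Blast, Yoga Lab, Spin 45.
Kettlebell Circuit starts before Strength 45 ends → Strength 45 and Kettlebell Circuit overlap.
Strength Lab starts after Strength 45 ends, so Strength 45 has no further overlaps.
Strength Lab starts after Kettlebell Circuit ends, so Kettlebell Circuit has no further overlaps.
Rowing Intro starts after Strength Lab ends, so Strength Lab has no further overlaps.
Kettlebell Intro starts after Rowing Intro ends, so Rowing Intro has no further overlaps.
Rowing Blast starts before Kettlebell Intro ends → Kettlebell Intro and Rowing Blast overlap.
Yoga Lab starts exactly when Kettlebell Intro ends (back-to-back, no overlap), so Kettlebell Intro has no further overlaps.
Yoga Lab starts before Rowing Blast ends → Rowing Blast and Yoga Lab overlap.
Spin 45 starts before Rowing Blast ends → Rowing Blast and Spin 45 overlap.
Spin 45 starts before Yoga Lab ends → Yoga Lab and Spin 45 overlap.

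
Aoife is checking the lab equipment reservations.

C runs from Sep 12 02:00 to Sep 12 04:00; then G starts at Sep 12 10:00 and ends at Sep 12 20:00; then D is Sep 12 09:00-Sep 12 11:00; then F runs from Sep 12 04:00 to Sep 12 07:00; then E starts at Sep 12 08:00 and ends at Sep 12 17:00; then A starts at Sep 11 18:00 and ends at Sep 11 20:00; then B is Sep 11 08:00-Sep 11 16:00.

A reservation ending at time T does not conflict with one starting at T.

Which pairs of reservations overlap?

D & E, D & G, E & G

Two intervals overlap when each starts before the other ends.
Sorted by start: B, A, C, F, E, D, G.
A starts after B ends, so nothing later overlaps B either.
C starts after A ends, so nothing later overlaps A either.
F starts exactly when C ends (back-to-back, no overlap), so nothing later overlaps C either.
E starts after F ends, so nothing later overlaps F either.
D starts before E ends → E and D overlap.
G starts before E ends → E and G overlap.
G starts before D ends → D and G overlap.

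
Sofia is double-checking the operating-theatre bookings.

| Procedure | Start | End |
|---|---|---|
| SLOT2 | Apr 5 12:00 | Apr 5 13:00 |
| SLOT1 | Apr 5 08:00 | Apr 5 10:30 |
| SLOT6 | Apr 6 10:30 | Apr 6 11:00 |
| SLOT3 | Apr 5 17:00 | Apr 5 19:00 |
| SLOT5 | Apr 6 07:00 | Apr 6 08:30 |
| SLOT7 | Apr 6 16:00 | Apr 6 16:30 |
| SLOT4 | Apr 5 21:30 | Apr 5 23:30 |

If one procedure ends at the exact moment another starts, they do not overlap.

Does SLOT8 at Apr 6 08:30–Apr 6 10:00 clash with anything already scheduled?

SLOT1: ends Apr 5 10:30 at or before SLOT8 starts Apr 6 08:30 → clear.
SLOT2: ends Apr 5 13:00 at or before SLOT8 starts Apr 6 08:30 → clear.
SLOT3: ends Apr 5 19:00 at or before SLOT8 starts Apr 6 08:30 → clear.
SLOT4: ends Apr 5 23:30 at or before SLOT8 starts Apr 6 08:30 → clear.
SLOT5: ends Apr 6 08:30 at or before SLOT8 starts Apr 6 08:30 → clear.
SLOT6: starts Apr 6 10:30 at or after SLOT8 ends Apr 6 10:00 → clear.
SLOT7: starts Apr 6 16:00 at or after SLOT8 ends Apr 6 10:00 → clear.

No — it doesn't clash with anything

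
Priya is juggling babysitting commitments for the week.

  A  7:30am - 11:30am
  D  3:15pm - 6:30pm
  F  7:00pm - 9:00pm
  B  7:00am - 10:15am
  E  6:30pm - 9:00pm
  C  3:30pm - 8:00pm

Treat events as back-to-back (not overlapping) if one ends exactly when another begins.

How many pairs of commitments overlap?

5

Sorted by start: B, A, D, C, E, F.
A starts before B ends → B and A overlap.
D starts after B ends — done with B.
D starts after A ends — done with A.
C starts before D ends → D and C overlap.
E starts exactly when D ends (back-to-back, no overlap) — done with D.
E starts before C ends → C and E overlap.
F starts before C ends → C and F overlap.
F starts before E ends → E and F overlap.
Overlapping pairs: A & B, C & D, C & E, C & F, E & F — 5 in total.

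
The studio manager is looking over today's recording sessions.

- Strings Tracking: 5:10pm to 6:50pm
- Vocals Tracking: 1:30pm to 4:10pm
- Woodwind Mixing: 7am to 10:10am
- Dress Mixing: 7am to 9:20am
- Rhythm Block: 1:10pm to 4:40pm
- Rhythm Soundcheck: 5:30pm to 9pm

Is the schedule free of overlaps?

Sorted by start: Woodwind Mixing, Dress Mixing, Rhythm Block, Vocals Tracking, Strings Tracking, Rhythm Soundcheck.
Dress Mixing starts before Woodwind Mixing ends → Woodwind Mixing and Dress Mixing overlap.
That's a conflict, so the schedule is not conflict-free.

No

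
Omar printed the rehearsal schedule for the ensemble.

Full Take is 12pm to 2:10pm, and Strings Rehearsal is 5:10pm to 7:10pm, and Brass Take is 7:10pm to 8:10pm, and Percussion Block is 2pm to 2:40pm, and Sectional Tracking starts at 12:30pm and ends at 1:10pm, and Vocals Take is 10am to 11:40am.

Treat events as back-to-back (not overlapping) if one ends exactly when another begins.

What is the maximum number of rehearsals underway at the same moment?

2

Walk through starts and ends in time order (an end at T is processed before a start at T):
10am start Vocals Take → 1
11:40am end Vocals Take → 0
12pm start Full Take → 1
12:30pm start Sectional Tracking → 2
1:10pm end Sectional Tracking → 1
2pm start Percussion Block → 2
2:10pm end Full Take → 1
2:40pm end Percussion Block → 0
5:10pm start Strings Rehearsal → 1
7:10pm end Strings Rehearsal → 0
7:10pm start Brass Take → 1
8:10pm end Brass Take → 0
Peak is 2, at 12:30pm (Full Take, Sectional Tracking).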